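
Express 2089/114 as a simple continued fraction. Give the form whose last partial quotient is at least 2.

[18; 3, 12, 3]

2089 = 18×114 + 37
114 = 3×37 + 3
37 = 12×3 + 1
3 = 3×1 + 0  (stop)
So 2089/114 = [18; 3, 12, 3].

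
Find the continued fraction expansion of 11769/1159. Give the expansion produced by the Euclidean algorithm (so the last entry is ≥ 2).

11769 = 10·1159 + 179
1159 = 6·179 + 85
179 = 2·85 + 9
85 = 9·9 + 4
9 = 2·4 + 1
4 = 4·1 + 0  (stop)
So 11769/1159 = [10; 6, 2, 9, 2, 4].

[10; 6, 2, 9, 2, 4]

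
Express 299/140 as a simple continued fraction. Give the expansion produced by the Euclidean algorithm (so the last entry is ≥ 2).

299 = 2·140 + 19
140 = 7·19 + 7
19 = 2·7 + 5
7 = 1·5 + 2
5 = 2·2 + 1
2 = 2·1 + 0  (stop)
So 299/140 = [2; 7, 2, 1, 2, 2].

[2; 7, 2, 1, 2, 2]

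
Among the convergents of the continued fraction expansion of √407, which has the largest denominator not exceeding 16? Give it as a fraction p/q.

√407 = [20; 5, 1, 2, 1, 5, 40, …] (period length 6).
Convergents:
  p_0/q_0 = 20/1
  p_1/q_1 = 101/5
  p_2/q_2 = 121/6
  p_3/q_3 = 343/17
q_2 = 6 ≤ 16 < 17 = q_3, so the answer is 121/6.

121/6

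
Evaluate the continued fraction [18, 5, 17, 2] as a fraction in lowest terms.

Fold from the inside: start with 2/1.
  17 + 1/2 = 35/2
  5 + 2/35 = 177/35
  18 + 35/177 = 3221/177

3221/177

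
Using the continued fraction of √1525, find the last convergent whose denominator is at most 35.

781/20

√1525 = [39; 19, 1, 1, 19, 78, …] (period length 5).
Convergents:
  p_0/q_0 = 39/1
  p_1/q_1 = 742/19
  p_2/q_2 = 781/20
  p_3/q_3 = 1523/39
q_2 = 20 ≤ 35 < 39 = q_3, so the answer is 781/20.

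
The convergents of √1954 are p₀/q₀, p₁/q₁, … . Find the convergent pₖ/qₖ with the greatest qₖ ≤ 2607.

√1954 = [44; 4, 1, 9, 44, 9, 1, 4, 88, …] (period length 8).
Convergents:
  p_0/q_0 = 44/1
  p_1/q_1 = 177/4
  p_2/q_2 = 221/5
  p_3/q_3 = 2166/49
  p_4/q_4 = 95525/2161
  p_5/q_5 = 861891/19498
q_4 = 2161 ≤ 2607 < 19498 = q_5, so the answer is 95525/2161.

95525/2161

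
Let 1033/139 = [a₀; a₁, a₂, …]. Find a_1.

1033 = 7·139 + 60   →  a_0 = 7
139 = 2·60 + 19   →  a_1 = 2

2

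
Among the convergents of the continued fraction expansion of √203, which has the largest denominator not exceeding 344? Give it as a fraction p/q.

√203 = [14; 4, 28, …] (period length 2).
Convergents:
  p_0/q_0 = 14/1
  p_1/q_1 = 57/4
  p_2/q_2 = 1610/113
  p_3/q_3 = 6497/456
q_2 = 113 ≤ 344 < 456 = q_3, so the answer is 1610/113.

1610/113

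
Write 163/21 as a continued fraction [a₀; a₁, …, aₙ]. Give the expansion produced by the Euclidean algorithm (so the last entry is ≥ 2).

[7; 1, 3, 5]

163 = 7·21 + 16
21 = 1·16 + 5
16 = 3·5 + 1
5 = 5·1 + 0  (stop)
So 163/21 = [7; 1, 3, 5].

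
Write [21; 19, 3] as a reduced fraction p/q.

1221/58

Fold from the inside: start with 3/1.
  19 + 1/3 = 58/3
  21 + 3/58 = 1221/58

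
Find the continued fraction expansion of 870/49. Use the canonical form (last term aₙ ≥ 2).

[17; 1, 3, 12]

870 = 17·49 + 37
49 = 1·37 + 12
37 = 3·12 + 1
12 = 12·1 + 0  (stop)
So 870/49 = [17; 1, 3, 12].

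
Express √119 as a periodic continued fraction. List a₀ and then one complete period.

a₀ = ⌊√119⌋ = 10.
With m₀=0, d₀=1 and mₖ₊₁ = dₖaₖ − mₖ, dₖ₊₁ = (n − mₖ₊₁²)/dₖ, aₖ₊₁ = ⌊(a₀+mₖ₊₁)/dₖ₊₁⌋:
  k=1: m=10, d=19, a=1
  k=2: m=9, d=2, a=9
  k=3: m=9, d=19, a=1
  k=4: m=10, d=1, a=20
d=1 and a=2a₀=20 at k=4, so the next step gives (m, d) = (10, 19) again — its k=1 value — and the period has length 4.

[10; 1, 9, 1, 20]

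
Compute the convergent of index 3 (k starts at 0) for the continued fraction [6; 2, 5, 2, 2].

Using pₖ = aₖpₖ₋₁ + pₖ₋₂, qₖ = aₖqₖ₋₁ + qₖ₋₂ (with p₋₁=1, p₋₂=0, q₋₁=0, q₋₂=1):
  k=0: a=6, p=6, q=1
  k=1: a=2, p=13, q=2
  k=2: a=5, p=71, q=11
  k=3: a=2, p=155, q=24

155/24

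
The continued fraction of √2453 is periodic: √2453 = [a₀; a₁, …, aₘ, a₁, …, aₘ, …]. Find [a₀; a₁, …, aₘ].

a₀ = ⌊√2453⌋ = 49.
With m₀=0, d₀=1 and mₖ₊₁ = dₖaₖ − mₖ, dₖ₊₁ = (n − mₖ₊₁²)/dₖ, aₖ₊₁ = ⌊(a₀+mₖ₊₁)/dₖ₊₁⌋:
  k=1: m=49, d=52, a=1
  k=2: m=3, d=47, a=1
  k=3: m=44, d=11, a=8
  k=4: m=44, d=47, a=1
  k=5: m=3, d=52, a=1
  k=6: m=49, d=1, a=98
d=1 and a=2a₀=98 at k=6, so the next step gives (m, d) = (49, 52) again — its k=1 value — and the period has length 6.

[49; 1, 1, 8, 1, 1, 98]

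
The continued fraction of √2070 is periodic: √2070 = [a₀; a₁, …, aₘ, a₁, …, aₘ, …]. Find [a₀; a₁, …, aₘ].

a₀ = ⌊√2070⌋ = 45.
With m₀=0, d₀=1 and mₖ₊₁ = dₖaₖ − mₖ, dₖ₊₁ = (n − mₖ₊₁²)/dₖ, aₖ₊₁ = ⌊(a₀+mₖ₊₁)/dₖ₊₁⌋:
  k=1: m=45, d=45, a=2
  k=2: m=45, d=1, a=90
d=1 and a=2a₀=90 at k=2, so the next step gives (m, d) = (45, 45) again — its k=1 value — and the period has length 2.

[45; 2, 90]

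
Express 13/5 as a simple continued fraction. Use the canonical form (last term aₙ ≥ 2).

[2; 1, 1, 2]

13 = 2·5 + 3
5 = 1·3 + 2
3 = 1·2 + 1
2 = 2·1 + 0  (stop)
So 13/5 = [2; 1, 1, 2].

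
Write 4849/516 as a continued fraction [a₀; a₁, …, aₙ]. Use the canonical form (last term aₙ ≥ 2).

4849 = 9·516 + 205
516 = 2·205 + 106
205 = 1·106 + 99
106 = 1·99 + 7
99 = 14·7 + 1
7 = 7·1 + 0  (stop)
So 4849/516 = [9; 2, 1, 1, 14, 7].

[9; 2, 1, 1, 14, 7]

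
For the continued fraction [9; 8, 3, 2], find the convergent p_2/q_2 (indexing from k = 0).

228/25

Using pₖ = aₖpₖ₋₁ + pₖ₋₂, qₖ = aₖqₖ₋₁ + qₖ₋₂ (with p₋₁=1, p₋₂=0, q₋₁=0, q₋₂=1):
  k=0: a=9, p=9, q=1
  k=1: a=8, p=73, q=8
  k=2: a=3, p=228, q=25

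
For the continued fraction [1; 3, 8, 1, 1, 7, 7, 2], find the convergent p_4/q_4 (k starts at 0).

70/53

Using pₖ = aₖpₖ₋₁ + pₖ₋₂, qₖ = aₖqₖ₋₁ + qₖ₋₂ (with p₋₁=1, p₋₂=0, q₋₁=0, q₋₂=1):
  k=0: a=1, p=1, q=1
  k=1: a=3, p=4, q=3
  k=2: a=8, p=33, q=25
  k=3: a=1, p=37, q=28
  k=4: a=1, p=70, q=53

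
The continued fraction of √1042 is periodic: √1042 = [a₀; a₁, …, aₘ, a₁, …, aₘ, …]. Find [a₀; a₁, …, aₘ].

a₀ = ⌊√1042⌋ = 32.
With m₀=0, d₀=1 and mₖ₊₁ = dₖaₖ − mₖ, dₖ₊₁ = (n − mₖ₊₁²)/dₖ, aₖ₊₁ = ⌊(a₀+mₖ₊₁)/dₖ₊₁⌋:
  k=1: m=32, d=18, a=3
  k=2: m=22, d=31, a=1
  k=3: m=9, d=31, a=1
  k=4: m=22, d=18, a=3
  k=5: m=32, d=1, a=64
d=1 and a=2a₀=64 at k=5, so the next step gives (m, d) = (32, 18) again — its k=1 value — and the period has length 5.

[32; 3, 1, 1, 3, 64]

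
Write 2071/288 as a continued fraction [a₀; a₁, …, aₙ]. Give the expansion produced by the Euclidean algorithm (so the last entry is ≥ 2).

[7; 5, 4, 4, 3]

2071 = 7·288 + 55
288 = 5·55 + 13
55 = 4·13 + 3
13 = 4·3 + 1
3 = 3·1 + 0  (stop)
So 2071/288 = [7; 5, 4, 4, 3].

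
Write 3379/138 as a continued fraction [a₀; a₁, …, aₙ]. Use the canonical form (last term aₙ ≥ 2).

3379 = 24×138 + 67
138 = 2×67 + 4
67 = 16×4 + 3
4 = 1×3 + 1
3 = 3×1 + 0  (stop)
So 3379/138 = [24; 2, 16, 1, 3].

[24; 2, 16, 1, 3]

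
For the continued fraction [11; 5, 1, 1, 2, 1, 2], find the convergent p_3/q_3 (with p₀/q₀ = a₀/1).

123/11

Using pₖ = aₖpₖ₋₁ + pₖ₋₂, qₖ = aₖqₖ₋₁ + qₖ₋₂ (with p₋₁=1, p₋₂=0, q₋₁=0, q₋₂=1):
  k=0: a=11, p=11, q=1
  k=1: a=5, p=56, q=5
  k=2: a=1, p=67, q=6
  k=3: a=1, p=123, q=11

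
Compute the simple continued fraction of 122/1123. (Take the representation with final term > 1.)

122 = 0×1123 + 122
1123 = 9×122 + 25
122 = 4×25 + 22
25 = 1×22 + 3
22 = 7×3 + 1
3 = 3×1 + 0  (stop)
So 122/1123 = [0; 9, 4, 1, 7, 3].

[0; 9, 4, 1, 7, 3]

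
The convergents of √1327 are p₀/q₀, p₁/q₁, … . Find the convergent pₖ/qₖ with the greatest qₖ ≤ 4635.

√1327 = [36; 2, 2, 1, 35, 1, 2, 2, 72, …] (period length 8).
Convergents:
  p_0/q_0 = 36/1
  p_1/q_1 = 73/2
  p_2/q_2 = 182/5
  p_3/q_3 = 255/7
  p_4/q_4 = 9107/250
  p_5/q_5 = 9362/257
  p_6/q_6 = 27831/764
  p_7/q_7 = 65024/1785
  p_8/q_8 = 4709559/129284
q_7 = 1785 ≤ 4635 < 129284 = q_8, so the answer is 65024/1785.

65024/1785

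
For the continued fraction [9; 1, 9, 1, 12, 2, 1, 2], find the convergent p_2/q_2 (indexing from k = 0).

Using pₖ = aₖpₖ₋₁ + pₖ₋₂, qₖ = aₖqₖ₋₁ + qₖ₋₂ (with p₋₁=1, p₋₂=0, q₋₁=0, q₋₂=1):
  k=0: a=9, p=9, q=1
  k=1: a=1, p=10, q=1
  k=2: a=9, p=99, q=10

99/10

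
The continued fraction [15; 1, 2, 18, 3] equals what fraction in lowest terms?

Fold from the inside: start with 3/1.
  18 + 1/3 = 55/3
  2 + 3/55 = 113/55
  1 + 55/113 = 168/113
  15 + 113/168 = 2633/168

2633/168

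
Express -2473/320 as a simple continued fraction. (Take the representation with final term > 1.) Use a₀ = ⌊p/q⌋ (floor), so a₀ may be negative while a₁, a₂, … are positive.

-2473 = -8×320 + 87
320 = 3×87 + 59
87 = 1×59 + 28
59 = 2×28 + 3
28 = 9×3 + 1
3 = 3×1 + 0  (stop)
So -2473/320 = [-8; 3, 1, 2, 9, 3].

[-8; 3, 1, 2, 9, 3]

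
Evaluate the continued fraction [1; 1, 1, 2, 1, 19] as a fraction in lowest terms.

Fold from the inside: start with 19/1.
  1 + 1/19 = 20/19
  2 + 19/20 = 59/20
  1 + 20/59 = 79/59
  1 + 59/79 = 138/79
  1 + 79/138 = 217/138

217/138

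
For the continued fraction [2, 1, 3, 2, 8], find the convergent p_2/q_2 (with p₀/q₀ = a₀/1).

Using pₖ = aₖpₖ₋₁ + pₖ₋₂, qₖ = aₖqₖ₋₁ + qₖ₋₂ (with p₋₁=1, p₋₂=0, q₋₁=0, q₋₂=1):
  k=0: a=2, p=2, q=1
  k=1: a=1, p=3, q=1
  k=2: a=3, p=11, q=4

11/4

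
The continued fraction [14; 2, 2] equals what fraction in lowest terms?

Fold from the inside: start with 2/1.
  2 + 1/2 = 5/2
  14 + 2/5 = 72/5

72/5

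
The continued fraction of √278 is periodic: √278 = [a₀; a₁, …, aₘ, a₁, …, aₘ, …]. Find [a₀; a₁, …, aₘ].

[16; 1, 2, 16, 2, 1, 32]

a₀ = ⌊√278⌋ = 16.
With m₀=0, d₀=1 and mₖ₊₁ = dₖaₖ − mₖ, dₖ₊₁ = (n − mₖ₊₁²)/dₖ, aₖ₊₁ = ⌊(a₀+mₖ₊₁)/dₖ₊₁⌋:
  k=1: m=16, d=22, a=1
  k=2: m=6, d=11, a=2
  k=3: m=16, d=2, a=16
  k=4: m=16, d=11, a=2
  k=5: m=6, d=22, a=1
  k=6: m=16, d=1, a=32
d=1 and a=2a₀=32 at k=6, so the next step gives (m, d) = (16, 22) again — its k=1 value — and the period has length 6.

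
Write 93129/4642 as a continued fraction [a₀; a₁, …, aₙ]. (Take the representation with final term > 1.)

[20; 16, 16, 18]

93129 = 20×4642 + 289
4642 = 16×289 + 18
289 = 16×18 + 1
18 = 18×1 + 0  (stop)
So 93129/4642 = [20; 16, 16, 18].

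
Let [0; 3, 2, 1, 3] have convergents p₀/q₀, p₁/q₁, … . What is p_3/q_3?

3/10

Using pₖ = aₖpₖ₋₁ + pₖ₋₂, qₖ = aₖqₖ₋₁ + qₖ₋₂ (with p₋₁=1, p₋₂=0, q₋₁=0, q₋₂=1):
  k=0: a=0, p=0, q=1
  k=1: a=3, p=1, q=3
  k=2: a=2, p=2, q=7
  k=3: a=1, p=3, q=10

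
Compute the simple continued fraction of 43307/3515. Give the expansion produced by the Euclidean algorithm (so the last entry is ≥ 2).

[12; 3, 8, 2, 2, 3, 2, 3]

43307 = 12*3515 + 1127
3515 = 3*1127 + 134
1127 = 8*134 + 55
134 = 2*55 + 24
55 = 2*24 + 7
24 = 3*7 + 3
7 = 2*3 + 1
3 = 3*1 + 0  (stop)
So 43307/3515 = [12; 3, 8, 2, 2, 3, 2, 3].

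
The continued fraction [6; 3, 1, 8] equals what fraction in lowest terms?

219/35

Fold from the inside: start with 8/1.
  1 + 1/8 = 9/8
  3 + 8/9 = 35/9
  6 + 9/35 = 219/35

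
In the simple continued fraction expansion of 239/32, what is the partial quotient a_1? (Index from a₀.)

239 = 7·32 + 15   →  a_0 = 7
32 = 2·15 + 2   →  a_1 = 2

2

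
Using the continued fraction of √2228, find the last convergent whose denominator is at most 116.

5381/114

√2228 = [47; 4, 1, 22, 1, 4, 94, …] (period length 6).
Convergents:
  p_0/q_0 = 47/1
  p_1/q_1 = 189/4
  p_2/q_2 = 236/5
  p_3/q_3 = 5381/114
  p_4/q_4 = 5617/119
q_3 = 114 ≤ 116 < 119 = q_4, so the answer is 5381/114.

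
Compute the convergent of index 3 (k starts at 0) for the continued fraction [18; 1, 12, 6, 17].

Using pₖ = aₖpₖ₋₁ + pₖ₋₂, qₖ = aₖqₖ₋₁ + qₖ₋₂ (with p₋₁=1, p₋₂=0, q₋₁=0, q₋₂=1):
  k=0: a=18, p=18, q=1
  k=1: a=1, p=19, q=1
  k=2: a=12, p=246, q=13
  k=3: a=6, p=1495, q=79

1495/79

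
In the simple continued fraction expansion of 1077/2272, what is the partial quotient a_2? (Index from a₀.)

1077 = 0·2272 + 1077   →  a_0 = 0
2272 = 2·1077 + 118   →  a_1 = 2
1077 = 9·118 + 15   →  a_2 = 9

9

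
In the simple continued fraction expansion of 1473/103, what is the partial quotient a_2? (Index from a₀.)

1473 = 14·103 + 31   →  a_0 = 14
103 = 3·31 + 10   →  a_1 = 3
31 = 3·10 + 1   →  a_2 = 3

3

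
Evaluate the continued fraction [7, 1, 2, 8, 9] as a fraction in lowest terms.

1751/228

Fold from the inside: start with 9/1.
  8 + 1/9 = 73/9
  2 + 9/73 = 155/73
  1 + 73/155 = 228/155
  7 + 155/228 = 1751/228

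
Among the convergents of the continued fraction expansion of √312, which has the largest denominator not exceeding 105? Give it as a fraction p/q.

√312 = [17; 1, 1, 1, 34, …] (period length 4).
Convergents:
  p_0/q_0 = 17/1
  p_1/q_1 = 18/1
  p_2/q_2 = 35/2
  p_3/q_3 = 53/3
  p_4/q_4 = 1837/104
  p_5/q_5 = 1890/107
q_4 = 104 ≤ 105 < 107 = q_5, so the answer is 1837/104.

1837/104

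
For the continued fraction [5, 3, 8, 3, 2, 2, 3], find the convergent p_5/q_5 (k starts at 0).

2341/440

Using pₖ = aₖpₖ₋₁ + pₖ₋₂, qₖ = aₖqₖ₋₁ + qₖ₋₂ (with p₋₁=1, p₋₂=0, q₋₁=0, q₋₂=1):
  k=0: a=5, p=5, q=1
  k=1: a=3, p=16, q=3
  k=2: a=8, p=133, q=25
  k=3: a=3, p=415, q=78
  k=4: a=2, p=963, q=181
  k=5: a=2, p=2341, q=440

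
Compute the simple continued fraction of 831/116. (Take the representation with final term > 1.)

[7; 6, 9, 2]

831 = 7*116 + 19
116 = 6*19 + 2
19 = 9*2 + 1
2 = 2*1 + 0  (stop)
So 831/116 = [7; 6, 9, 2].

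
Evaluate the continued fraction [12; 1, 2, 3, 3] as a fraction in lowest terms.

419/33

Using pₖ = aₖpₖ₋₁ + pₖ₋₂ and qₖ = aₖqₖ₋₁ + qₖ₋₂:
  k=0: a=12, p=12, q=1
  k=1: a=1, p=13, q=1
  k=2: a=2, p=38, q=3
  k=3: a=3, p=127, q=10
  k=4: a=3, p=419, q=33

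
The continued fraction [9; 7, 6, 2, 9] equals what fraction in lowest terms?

Fold from the inside: start with 9/1.
  2 + 1/9 = 19/9
  6 + 9/19 = 123/19
  7 + 19/123 = 880/123
  9 + 123/880 = 8043/880

8043/880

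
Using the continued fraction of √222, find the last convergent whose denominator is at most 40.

√222 = [14; 1, 8, 1, 28, …] (period length 4).
Convergents:
  p_0/q_0 = 14/1
  p_1/q_1 = 15/1
  p_2/q_2 = 134/9
  p_3/q_3 = 149/10
  p_4/q_4 = 4306/289
q_3 = 10 ≤ 40 < 289 = q_4, so the answer is 149/10.

149/10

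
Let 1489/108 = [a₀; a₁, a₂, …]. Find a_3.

1

1489 = 13·108 + 85   →  a_0 = 13
108 = 1·85 + 23   →  a_1 = 1
85 = 3·23 + 16   →  a_2 = 3
23 = 1·16 + 7   →  a_3 = 1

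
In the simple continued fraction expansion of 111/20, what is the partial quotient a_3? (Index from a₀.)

111 = 5·20 + 11   →  a_0 = 5
20 = 1·11 + 9   →  a_1 = 1
11 = 1·9 + 2   →  a_2 = 1
9 = 4·2 + 1   →  a_3 = 4

4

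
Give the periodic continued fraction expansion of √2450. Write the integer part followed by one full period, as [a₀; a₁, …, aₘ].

a₀ = ⌊√2450⌋ = 49.
With m₀=0, d₀=1 and mₖ₊₁ = dₖaₖ − mₖ, dₖ₊₁ = (n − mₖ₊₁²)/dₖ, aₖ₊₁ = ⌊(a₀+mₖ₊₁)/dₖ₊₁⌋:
  k=1: m=49, d=49, a=2
  k=2: m=49, d=1, a=98
d=1 and a=2a₀=98 at k=2, so the next step gives (m, d) = (49, 49) again — its k=1 value — and the period has length 2.

[49; 2, 98]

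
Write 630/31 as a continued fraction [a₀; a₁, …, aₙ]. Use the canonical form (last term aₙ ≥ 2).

[20; 3, 10]

630 = 20×31 + 10
31 = 3×10 + 1
10 = 10×1 + 0  (stop)
So 630/31 = [20; 3, 10].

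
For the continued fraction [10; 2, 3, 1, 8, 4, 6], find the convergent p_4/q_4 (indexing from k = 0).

Using pₖ = aₖpₖ₋₁ + pₖ₋₂, qₖ = aₖqₖ₋₁ + qₖ₋₂ (with p₋₁=1, p₋₂=0, q₋₁=0, q₋₂=1):
  k=0: a=10, p=10, q=1
  k=1: a=2, p=21, q=2
  k=2: a=3, p=73, q=7
  k=3: a=1, p=94, q=9
  k=4: a=8, p=825, q=79

825/79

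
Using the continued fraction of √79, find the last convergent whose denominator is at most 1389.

11368/1279

√79 = [8; 1, 7, 1, 16, …] (period length 4).
Convergents:
  p_0/q_0 = 8/1
  p_1/q_1 = 9/1
  p_2/q_2 = 71/8
  p_3/q_3 = 80/9
  p_4/q_4 = 1351/152
  p_5/q_5 = 1431/161
  p_6/q_6 = 11368/1279
  p_7/q_7 = 12799/1440
q_6 = 1279 ≤ 1389 < 1440 = q_7, so the answer is 11368/1279.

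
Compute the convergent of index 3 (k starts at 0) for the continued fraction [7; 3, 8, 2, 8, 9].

Using pₖ = aₖpₖ₋₁ + pₖ₋₂, qₖ = aₖqₖ₋₁ + qₖ₋₂ (with p₋₁=1, p₋₂=0, q₋₁=0, q₋₂=1):
  k=0: a=7, p=7, q=1
  k=1: a=3, p=22, q=3
  k=2: a=8, p=183, q=25
  k=3: a=2, p=388, q=53

388/53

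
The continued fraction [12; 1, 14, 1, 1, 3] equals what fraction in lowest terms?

1410/109

Fold from the inside: start with 3/1.
  1 + 1/3 = 4/3
  1 + 3/4 = 7/4
  14 + 4/7 = 102/7
  1 + 7/102 = 109/102
  12 + 102/109 = 1410/109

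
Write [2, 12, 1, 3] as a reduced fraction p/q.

Fold from the inside: start with 3/1.
  1 + 1/3 = 4/3
  12 + 3/4 = 51/4
  2 + 4/51 = 106/51

106/51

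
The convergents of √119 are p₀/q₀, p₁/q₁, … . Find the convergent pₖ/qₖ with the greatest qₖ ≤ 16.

√119 = [10; 1, 9, 1, 20, …] (period length 4).
Convergents:
  p_0/q_0 = 10/1
  p_1/q_1 = 11/1
  p_2/q_2 = 109/10
  p_3/q_3 = 120/11
  p_4/q_4 = 2509/230
q_3 = 11 ≤ 16 < 230 = q_4, so the answer is 120/11.

120/11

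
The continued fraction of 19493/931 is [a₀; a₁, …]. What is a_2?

15

19493 = 20·931 + 873   →  a_0 = 20
931 = 1·873 + 58   →  a_1 = 1
873 = 15·58 + 3   →  a_2 = 15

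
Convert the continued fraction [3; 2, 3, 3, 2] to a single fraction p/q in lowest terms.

182/53

Fold from the inside: start with 2/1.
  3 + 1/2 = 7/2
  3 + 2/7 = 23/7
  2 + 7/23 = 53/23
  3 + 23/53 = 182/53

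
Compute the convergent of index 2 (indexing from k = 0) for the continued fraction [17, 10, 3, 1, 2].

530/31

Using pₖ = aₖpₖ₋₁ + pₖ₋₂, qₖ = aₖqₖ₋₁ + qₖ₋₂ (with p₋₁=1, p₋₂=0, q₋₁=0, q₋₂=1):
  k=0: a=17, p=17, q=1
  k=1: a=10, p=171, q=10
  k=2: a=3, p=530, q=31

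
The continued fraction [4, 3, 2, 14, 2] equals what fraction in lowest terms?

896/209

Using pₖ = aₖpₖ₋₁ + pₖ₋₂ and qₖ = aₖqₖ₋₁ + qₖ₋₂:
  k=0: a=4, p=4, q=1
  k=1: a=3, p=13, q=3
  k=2: a=2, p=30, q=7
  k=3: a=14, p=433, q=101
  k=4: a=2, p=896, q=209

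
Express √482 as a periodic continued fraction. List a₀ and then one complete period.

a₀ = ⌊√482⌋ = 21.
With m₀=0, d₀=1 and mₖ₊₁ = dₖaₖ − mₖ, dₖ₊₁ = (n − mₖ₊₁²)/dₖ, aₖ₊₁ = ⌊(a₀+mₖ₊₁)/dₖ₊₁⌋:
  k=1: m=21, d=41, a=1
  k=2: m=20, d=2, a=20
  k=3: m=20, d=41, a=1
  k=4: m=21, d=1, a=42
d=1 and a=2a₀=42 at k=4, so the next step gives (m, d) = (21, 41) again — its k=1 value — and the period has length 4.

[21; 1, 20, 1, 42]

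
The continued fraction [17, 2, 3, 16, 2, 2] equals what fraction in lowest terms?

Fold from the inside: start with 2/1.
  2 + 1/2 = 5/2
  16 + 2/5 = 82/5
  3 + 5/82 = 251/82
  2 + 82/251 = 584/251
  17 + 251/584 = 10179/584

10179/584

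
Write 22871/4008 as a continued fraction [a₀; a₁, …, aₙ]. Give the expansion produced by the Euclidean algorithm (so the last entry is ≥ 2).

[5; 1, 2, 2, 2, 7, 5, 6]

22871 = 5×4008 + 2831
4008 = 1×2831 + 1177
2831 = 2×1177 + 477
1177 = 2×477 + 223
477 = 2×223 + 31
223 = 7×31 + 6
31 = 5×6 + 1
6 = 6×1 + 0  (stop)
So 22871/4008 = [5; 1, 2, 2, 2, 7, 5, 6].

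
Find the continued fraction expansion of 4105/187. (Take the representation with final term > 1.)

4105 = 21·187 + 178
187 = 1·178 + 9
178 = 19·9 + 7
9 = 1·7 + 2
7 = 3·2 + 1
2 = 2·1 + 0  (stop)
So 4105/187 = [21; 1, 19, 1, 3, 2].

[21; 1, 19, 1, 3, 2]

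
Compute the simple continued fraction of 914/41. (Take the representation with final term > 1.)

914 = 22*41 + 12
41 = 3*12 + 5
12 = 2*5 + 2
5 = 2*2 + 1
2 = 2*1 + 0  (stop)
So 914/41 = [22; 3, 2, 2, 2].

[22; 3, 2, 2, 2]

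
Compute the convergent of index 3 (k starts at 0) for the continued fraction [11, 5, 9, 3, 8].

1601/143

Using pₖ = aₖpₖ₋₁ + pₖ₋₂, qₖ = aₖqₖ₋₁ + qₖ₋₂ (with p₋₁=1, p₋₂=0, q₋₁=0, q₋₂=1):
  k=0: a=11, p=11, q=1
  k=1: a=5, p=56, q=5
  k=2: a=9, p=515, q=46
  k=3: a=3, p=1601, q=143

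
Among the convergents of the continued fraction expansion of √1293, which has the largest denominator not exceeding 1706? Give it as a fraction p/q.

61237/1703

√1293 = [35; 1, 22, 1, 70, …] (period length 4).
Convergents:
  p_0/q_0 = 35/1
  p_1/q_1 = 36/1
  p_2/q_2 = 827/23
  p_3/q_3 = 863/24
  p_4/q_4 = 61237/1703
  p_5/q_5 = 62100/1727
q_4 = 1703 ≤ 1706 < 1727 = q_5, so the answer is 61237/1703.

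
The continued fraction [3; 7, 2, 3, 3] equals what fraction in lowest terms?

536/171

Fold from the inside: start with 3/1.
  3 + 1/3 = 10/3
  2 + 3/10 = 23/10
  7 + 10/23 = 171/23
  3 + 23/171 = 536/171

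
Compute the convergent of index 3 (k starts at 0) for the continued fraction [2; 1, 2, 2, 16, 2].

Using pₖ = aₖpₖ₋₁ + pₖ₋₂, qₖ = aₖqₖ₋₁ + qₖ₋₂ (with p₋₁=1, p₋₂=0, q₋₁=0, q₋₂=1):
  k=0: a=2, p=2, q=1
  k=1: a=1, p=3, q=1
  k=2: a=2, p=8, q=3
  k=3: a=2, p=19, q=7

19/7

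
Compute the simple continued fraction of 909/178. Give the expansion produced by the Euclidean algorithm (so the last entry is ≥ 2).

909 = 5·178 + 19
178 = 9·19 + 7
19 = 2·7 + 5
7 = 1·5 + 2
5 = 2·2 + 1
2 = 2·1 + 0  (stop)
So 909/178 = [5; 9, 2, 1, 2, 2].

[5; 9, 2, 1, 2, 2]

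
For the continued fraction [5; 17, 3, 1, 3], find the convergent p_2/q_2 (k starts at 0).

263/52

Using pₖ = aₖpₖ₋₁ + pₖ₋₂, qₖ = aₖqₖ₋₁ + qₖ₋₂ (with p₋₁=1, p₋₂=0, q₋₁=0, q₋₂=1):
  k=0: a=5, p=5, q=1
  k=1: a=17, p=86, q=17
  k=2: a=3, p=263, q=52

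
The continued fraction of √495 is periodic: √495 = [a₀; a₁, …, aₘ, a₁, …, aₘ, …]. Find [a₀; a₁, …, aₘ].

[22; 4, 44]

a₀ = ⌊√495⌋ = 22.
With m₀=0, d₀=1 and mₖ₊₁ = dₖaₖ − mₖ, dₖ₊₁ = (n − mₖ₊₁²)/dₖ, aₖ₊₁ = ⌊(a₀+mₖ₊₁)/dₖ₊₁⌋:
  k=1: m=22, d=11, a=4
  k=2: m=22, d=1, a=44
d=1 and a=2a₀=44 at k=2, so the next step gives (m, d) = (22, 11) again — its k=1 value — and the period has length 2.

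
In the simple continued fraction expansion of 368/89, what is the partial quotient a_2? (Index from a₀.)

2

368 = 4·89 + 12   →  a_0 = 4
89 = 7·12 + 5   →  a_1 = 7
12 = 2·5 + 2   →  a_2 = 2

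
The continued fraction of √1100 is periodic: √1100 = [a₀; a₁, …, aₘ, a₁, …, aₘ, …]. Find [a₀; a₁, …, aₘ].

a₀ = ⌊√1100⌋ = 33.
With m₀=0, d₀=1 and mₖ₊₁ = dₖaₖ − mₖ, dₖ₊₁ = (n − mₖ₊₁²)/dₖ, aₖ₊₁ = ⌊(a₀+mₖ₊₁)/dₖ₊₁⌋:
  k=1: m=33, d=11, a=6
  k=2: m=33, d=1, a=66
d=1 and a=2a₀=66 at k=2, so the next step gives (m, d) = (33, 11) again — its k=1 value — and the period has length 2.

[33; 6, 66]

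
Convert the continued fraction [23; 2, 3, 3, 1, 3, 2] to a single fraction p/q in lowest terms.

Using pₖ = aₖpₖ₋₁ + pₖ₋₂ and qₖ = aₖqₖ₋₁ + qₖ₋₂:
  k=0: a=23, p=23, q=1
  k=1: a=2, p=47, q=2
  k=2: a=3, p=164, q=7
  k=3: a=3, p=539, q=23
  k=4: a=1, p=703, q=30
  k=5: a=3, p=2648, q=113
  k=6: a=2, p=5999, q=256

5999/256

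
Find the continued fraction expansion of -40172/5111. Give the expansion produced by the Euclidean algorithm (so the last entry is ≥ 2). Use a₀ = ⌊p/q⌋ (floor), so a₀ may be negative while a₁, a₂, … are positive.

[-8; 7, 7, 4, 3, 3, 2]

-40172 = -8·5111 + 716
5111 = 7·716 + 99
716 = 7·99 + 23
99 = 4·23 + 7
23 = 3·7 + 2
7 = 3·2 + 1
2 = 2·1 + 0  (stop)
So -40172/5111 = [-8; 7, 7, 4, 3, 3, 2].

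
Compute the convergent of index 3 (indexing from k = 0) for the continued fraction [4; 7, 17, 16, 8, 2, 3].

Using pₖ = aₖpₖ₋₁ + pₖ₋₂, qₖ = aₖqₖ₋₁ + qₖ₋₂ (with p₋₁=1, p₋₂=0, q₋₁=0, q₋₂=1):
  k=0: a=4, p=4, q=1
  k=1: a=7, p=29, q=7
  k=2: a=17, p=497, q=120
  k=3: a=16, p=7981, q=1927

7981/1927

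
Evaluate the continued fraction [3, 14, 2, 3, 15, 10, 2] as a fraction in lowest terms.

Fold from the inside: start with 2/1.
  10 + 1/2 = 21/2
  15 + 2/21 = 317/21
  3 + 21/317 = 972/317
  2 + 317/972 = 2261/972
  14 + 972/2261 = 32626/2261
  3 + 2261/32626 = 100139/32626

100139/32626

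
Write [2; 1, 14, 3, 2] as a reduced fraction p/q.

Using pₖ = aₖpₖ₋₁ + pₖ₋₂ and qₖ = aₖqₖ₋₁ + qₖ₋₂:
  k=0: a=2, p=2, q=1
  k=1: a=1, p=3, q=1
  k=2: a=14, p=44, q=15
  k=3: a=3, p=135, q=46
  k=4: a=2, p=314, q=107

314/107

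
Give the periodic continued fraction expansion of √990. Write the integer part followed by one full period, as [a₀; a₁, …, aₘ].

a₀ = ⌊√990⌋ = 31.
With m₀=0, d₀=1 and mₖ₊₁ = dₖaₖ − mₖ, dₖ₊₁ = (n − mₖ₊₁²)/dₖ, aₖ₊₁ = ⌊(a₀+mₖ₊₁)/dₖ₊₁⌋:
  k=1: m=31, d=29, a=2
  k=2: m=27, d=9, a=6
  k=3: m=27, d=29, a=2
  k=4: m=31, d=1, a=62
d=1 and a=2a₀=62 at k=4, so the next step gives (m, d) = (31, 29) again — its k=1 value — and the period has length 4.

[31; 2, 6, 2, 62]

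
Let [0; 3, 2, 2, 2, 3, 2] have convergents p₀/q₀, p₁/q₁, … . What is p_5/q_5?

41/140

Using pₖ = aₖpₖ₋₁ + pₖ₋₂, qₖ = aₖqₖ₋₁ + qₖ₋₂ (with p₋₁=1, p₋₂=0, q₋₁=0, q₋₂=1):
  k=0: a=0, p=0, q=1
  k=1: a=3, p=1, q=3
  k=2: a=2, p=2, q=7
  k=3: a=2, p=5, q=17
  k=4: a=2, p=12, q=41
  k=5: a=3, p=41, q=140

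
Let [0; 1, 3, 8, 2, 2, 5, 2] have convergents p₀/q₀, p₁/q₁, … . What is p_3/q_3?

25/33

Using pₖ = aₖpₖ₋₁ + pₖ₋₂, qₖ = aₖqₖ₋₁ + qₖ₋₂ (with p₋₁=1, p₋₂=0, q₋₁=0, q₋₂=1):
  k=0: a=0, p=0, q=1
  k=1: a=1, p=1, q=1
  k=2: a=3, p=3, q=4
  k=3: a=8, p=25, q=33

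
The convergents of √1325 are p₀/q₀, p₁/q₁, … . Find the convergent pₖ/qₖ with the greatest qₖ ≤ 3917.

√1325 = [36; 2, 2, 72, …] (period length 3).
Convergents:
  p_0/q_0 = 36/1
  p_1/q_1 = 73/2
  p_2/q_2 = 182/5
  p_3/q_3 = 13177/362
  p_4/q_4 = 26536/729
  p_5/q_5 = 66249/1820
  p_6/q_6 = 4796464/131769
q_5 = 1820 ≤ 3917 < 131769 = q_6, so the answer is 66249/1820.

66249/1820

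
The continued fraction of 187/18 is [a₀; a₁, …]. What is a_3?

1

187 = 10·18 + 7   →  a_0 = 10
18 = 2·7 + 4   →  a_1 = 2
7 = 1·4 + 3   →  a_2 = 1
4 = 1·3 + 1   →  a_3 = 1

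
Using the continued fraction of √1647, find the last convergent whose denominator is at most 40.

487/12

√1647 = [40; 1, 1, 2, 1, 1, 80, …] (period length 6).
Convergents:
  p_0/q_0 = 40/1
  p_1/q_1 = 41/1
  p_2/q_2 = 81/2
  p_3/q_3 = 203/5
  p_4/q_4 = 284/7
  p_5/q_5 = 487/12
  p_6/q_6 = 39244/967
q_5 = 12 ≤ 40 < 967 = q_6, so the answer is 487/12.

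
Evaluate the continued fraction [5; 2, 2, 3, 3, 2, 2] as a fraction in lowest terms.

1699/314

Fold from the inside: start with 2/1.
  2 + 1/2 = 5/2
  3 + 2/5 = 17/5
  3 + 5/17 = 56/17
  2 + 17/56 = 129/56
  2 + 56/129 = 314/129
  5 + 129/314 = 1699/314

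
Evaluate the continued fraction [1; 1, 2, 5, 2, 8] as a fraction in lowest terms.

Using pₖ = aₖpₖ₋₁ + pₖ₋₂ and qₖ = aₖqₖ₋₁ + qₖ₋₂:
  k=0: a=1, p=1, q=1
  k=1: a=1, p=2, q=1
  k=2: a=2, p=5, q=3
  k=3: a=5, p=27, q=16
  k=4: a=2, p=59, q=35
  k=5: a=8, p=499, q=296

499/296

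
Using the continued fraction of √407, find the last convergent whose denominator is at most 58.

464/23

√407 = [20; 5, 1, 2, 1, 5, 40, …] (period length 6).
Convergents:
  p_0/q_0 = 20/1
  p_1/q_1 = 101/5
  p_2/q_2 = 121/6
  p_3/q_3 = 343/17
  p_4/q_4 = 464/23
  p_5/q_5 = 2663/132
q_4 = 23 ≤ 58 < 132 = q_5, so the answer is 464/23.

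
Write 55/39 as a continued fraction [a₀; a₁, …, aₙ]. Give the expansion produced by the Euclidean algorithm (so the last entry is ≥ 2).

55 = 1*39 + 16
39 = 2*16 + 7
16 = 2*7 + 2
7 = 3*2 + 1
2 = 2*1 + 0  (stop)
So 55/39 = [1; 2, 2, 3, 2].

[1; 2, 2, 3, 2]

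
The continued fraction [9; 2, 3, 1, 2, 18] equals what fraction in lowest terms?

Fold from the inside: start with 18/1.
  2 + 1/18 = 37/18
  1 + 18/37 = 55/37
  3 + 37/55 = 202/55
  2 + 55/202 = 459/202
  9 + 202/459 = 4333/459

4333/459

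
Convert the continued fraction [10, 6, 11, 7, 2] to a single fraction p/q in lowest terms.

Fold from the inside: start with 2/1.
  7 + 1/2 = 15/2
  11 + 2/15 = 167/15
  6 + 15/167 = 1017/167
  10 + 167/1017 = 10337/1017

10337/1017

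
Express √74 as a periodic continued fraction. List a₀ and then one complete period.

[8; 1, 1, 1, 1, 16]

a₀ = ⌊√74⌋ = 8.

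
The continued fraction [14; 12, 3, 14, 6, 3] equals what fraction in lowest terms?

143360/10181

Using pₖ = aₖpₖ₋₁ + pₖ₋₂ and qₖ = aₖqₖ₋₁ + qₖ₋₂:
  k=0: a=14, p=14, q=1
  k=1: a=12, p=169, q=12
  k=2: a=3, p=521, q=37
  k=3: a=14, p=7463, q=530
  k=4: a=6, p=45299, q=3217
  k=5: a=3, p=143360, q=10181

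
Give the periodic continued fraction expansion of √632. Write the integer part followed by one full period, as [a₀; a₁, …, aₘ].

[25; 7, 6, 7, 50]

a₀ = ⌊√632⌋ = 25.
With m₀=0, d₀=1 and mₖ₊₁ = dₖaₖ − mₖ, dₖ₊₁ = (n − mₖ₊₁²)/dₖ, aₖ₊₁ = ⌊(a₀+mₖ₊₁)/dₖ₊₁⌋:
  k=1: m=25, d=7, a=7
  k=2: m=24, d=8, a=6
  k=3: m=24, d=7, a=7
  k=4: m=25, d=1, a=50
d=1 and a=2a₀=50 at k=4, so the next step gives (m, d) = (25, 7) again — its k=1 value — and the period has length 4.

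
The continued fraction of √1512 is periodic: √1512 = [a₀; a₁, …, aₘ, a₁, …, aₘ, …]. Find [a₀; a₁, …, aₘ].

a₀ = ⌊√1512⌋ = 38.
With m₀=0, d₀=1 and mₖ₊₁ = dₖaₖ − mₖ, dₖ₊₁ = (n − mₖ₊₁²)/dₖ, aₖ₊₁ = ⌊(a₀+mₖ₊₁)/dₖ₊₁⌋:
  k=1: m=38, d=68, a=1
  k=2: m=30, d=9, a=7
  k=3: m=33, d=47, a=1
  k=4: m=14, d=28, a=1
  k=5: m=14, d=47, a=1
  k=6: m=33, d=9, a=7
  k=7: m=30, d=68, a=1
  k=8: m=38, d=1, a=76
d=1 and a=2a₀=76 at k=8, so the next step gives (m, d) = (38, 68) again — its k=1 value — and the period has length 8.

[38; 1, 7, 1, 1, 1, 7, 1, 76]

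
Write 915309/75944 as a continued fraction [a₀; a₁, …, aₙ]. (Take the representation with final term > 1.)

915309 = 12*75944 + 3981
75944 = 19*3981 + 305
3981 = 13*305 + 16
305 = 19*16 + 1
16 = 16*1 + 0  (stop)
So 915309/75944 = [12; 19, 13, 19, 16].

[12; 19, 13, 19, 16]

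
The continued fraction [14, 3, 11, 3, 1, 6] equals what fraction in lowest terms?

Using pₖ = aₖpₖ₋₁ + pₖ₋₂ and qₖ = aₖqₖ₋₁ + qₖ₋₂:
  k=0: a=14, p=14, q=1
  k=1: a=3, p=43, q=3
  k=2: a=11, p=487, q=34
  k=3: a=3, p=1504, q=105
  k=4: a=1, p=1991, q=139
  k=5: a=6, p=13450, q=939

13450/939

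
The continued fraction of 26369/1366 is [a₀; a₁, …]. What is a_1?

3

26369 = 19·1366 + 415   →  a_0 = 19
1366 = 3·415 + 121   →  a_1 = 3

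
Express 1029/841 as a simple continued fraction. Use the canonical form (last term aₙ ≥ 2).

1029 = 1·841 + 188
841 = 4·188 + 89
188 = 2·89 + 10
89 = 8·10 + 9
10 = 1·9 + 1
9 = 9·1 + 0  (stop)
So 1029/841 = [1; 4, 2, 8, 1, 9].

[1; 4, 2, 8, 1, 9]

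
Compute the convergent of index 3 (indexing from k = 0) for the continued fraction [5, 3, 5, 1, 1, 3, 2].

Using pₖ = aₖpₖ₋₁ + pₖ₋₂, qₖ = aₖqₖ₋₁ + qₖ₋₂ (with p₋₁=1, p₋₂=0, q₋₁=0, q₋₂=1):
  k=0: a=5, p=5, q=1
  k=1: a=3, p=16, q=3
  k=2: a=5, p=85, q=16
  k=3: a=1, p=101, q=19

101/19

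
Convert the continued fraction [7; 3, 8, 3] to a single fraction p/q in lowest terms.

Using pₖ = aₖpₖ₋₁ + pₖ₋₂ and qₖ = aₖqₖ₋₁ + qₖ₋₂:
  k=0: a=7, p=7, q=1
  k=1: a=3, p=22, q=3
  k=2: a=8, p=183, q=25
  k=3: a=3, p=571, q=78

571/78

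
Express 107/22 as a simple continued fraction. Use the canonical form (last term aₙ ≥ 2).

107 = 4*22 + 19
22 = 1*19 + 3
19 = 6*3 + 1
3 = 3*1 + 0  (stop)
So 107/22 = [4; 1, 6, 3].

[4; 1, 6, 3]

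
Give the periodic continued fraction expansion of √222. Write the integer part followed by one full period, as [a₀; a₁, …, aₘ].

a₀ = ⌊√222⌋ = 14.
With m₀=0, d₀=1 and mₖ₊₁ = dₖaₖ − mₖ, dₖ₊₁ = (n − mₖ₊₁²)/dₖ, aₖ₊₁ = ⌊(a₀+mₖ₊₁)/dₖ₊₁⌋:
  k=1: m=14, d=26, a=1
  k=2: m=12, d=3, a=8
  k=3: m=12, d=26, a=1
  k=4: m=14, d=1, a=28
d=1 and a=2a₀=28 at k=4, so the next step gives (m, d) = (14, 26) again — its k=1 value — and the period has length 4.

[14; 1, 8, 1, 28]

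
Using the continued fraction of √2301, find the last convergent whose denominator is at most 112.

√2301 = [47; 1, 30, 1, 94, …] (period length 4).
Convergents:
  p_0/q_0 = 47/1
  p_1/q_1 = 48/1
  p_2/q_2 = 1487/31
  p_3/q_3 = 1535/32
  p_4/q_4 = 145777/3039
q_3 = 32 ≤ 112 < 3039 = q_4, so the answer is 1535/32.

1535/32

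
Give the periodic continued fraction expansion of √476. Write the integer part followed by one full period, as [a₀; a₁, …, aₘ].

a₀ = ⌊√476⌋ = 21.
With m₀=0, d₀=1 and mₖ₊₁ = dₖaₖ − mₖ, dₖ₊₁ = (n − mₖ₊₁²)/dₖ, aₖ₊₁ = ⌊(a₀+mₖ₊₁)/dₖ₊₁⌋:
  k=1: m=21, d=35, a=1
  k=2: m=14, d=8, a=4
  k=3: m=18, d=19, a=2
  k=4: m=20, d=4, a=10
  k=5: m=20, d=19, a=2
  k=6: m=18, d=8, a=4
  k=7: m=14, d=35, a=1
  k=8: m=21, d=1, a=42
d=1 and a=2a₀=42 at k=8, so the next step gives (m, d) = (21, 35) again — its k=1 value — and the period has length 8.

[21; 1, 4, 2, 10, 2, 4, 1, 42]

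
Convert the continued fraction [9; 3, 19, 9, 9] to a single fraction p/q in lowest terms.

44614/4783

Using pₖ = aₖpₖ₋₁ + pₖ₋₂ and qₖ = aₖqₖ₋₁ + qₖ₋₂:
  k=0: a=9, p=9, q=1
  k=1: a=3, p=28, q=3
  k=2: a=19, p=541, q=58
  k=3: a=9, p=4897, q=525
  k=4: a=9, p=44614, q=4783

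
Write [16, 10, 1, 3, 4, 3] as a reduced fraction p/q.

Fold from the inside: start with 3/1.
  4 + 1/3 = 13/3
  3 + 3/13 = 42/13
  1 + 13/42 = 55/42
  10 + 42/55 = 592/55
  16 + 55/592 = 9527/592

9527/592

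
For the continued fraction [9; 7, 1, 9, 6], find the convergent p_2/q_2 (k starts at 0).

73/8

Using pₖ = aₖpₖ₋₁ + pₖ₋₂, qₖ = aₖqₖ₋₁ + qₖ₋₂ (with p₋₁=1, p₋₂=0, q₋₁=0, q₋₂=1):
  k=0: a=9, p=9, q=1
  k=1: a=7, p=64, q=7
  k=2: a=1, p=73, q=8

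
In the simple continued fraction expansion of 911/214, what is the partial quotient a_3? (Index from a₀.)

911 = 4·214 + 55   →  a_0 = 4
214 = 3·55 + 49   →  a_1 = 3
55 = 1·49 + 6   →  a_2 = 1
49 = 8·6 + 1   →  a_3 = 8

8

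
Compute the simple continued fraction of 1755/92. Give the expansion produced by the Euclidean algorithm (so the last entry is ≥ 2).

1755 = 19·92 + 7
92 = 13·7 + 1
7 = 7·1 + 0  (stop)
So 1755/92 = [19; 13, 7].

[19; 13, 7]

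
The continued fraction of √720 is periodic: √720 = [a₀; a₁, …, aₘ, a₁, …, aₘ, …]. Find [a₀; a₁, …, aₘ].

[26; 1, 4, 1, 52]

a₀ = ⌊√720⌋ = 26.
With m₀=0, d₀=1 and mₖ₊₁ = dₖaₖ − mₖ, dₖ₊₁ = (n − mₖ₊₁²)/dₖ, aₖ₊₁ = ⌊(a₀+mₖ₊₁)/dₖ₊₁⌋:
  k=1: m=26, d=44, a=1
  k=2: m=18, d=9, a=4
  k=3: m=18, d=44, a=1
  k=4: m=26, d=1, a=52
d=1 and a=2a₀=52 at k=4, so the next step gives (m, d) = (26, 44) again — its k=1 value — and the period has length 4.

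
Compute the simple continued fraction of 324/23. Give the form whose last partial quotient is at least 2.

[14; 11, 2]

324 = 14·23 + 2
23 = 11·2 + 1
2 = 2·1 + 0  (stop)
So 324/23 = [14; 11, 2].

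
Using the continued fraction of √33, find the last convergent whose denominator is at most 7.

√33 = [5; 1, 2, 1, 10, …] (period length 4).
Convergents:
  p_0/q_0 = 5/1
  p_1/q_1 = 6/1
  p_2/q_2 = 17/3
  p_3/q_3 = 23/4
  p_4/q_4 = 247/43
q_3 = 4 ≤ 7 < 43 = q_4, so the answer is 23/4.

23/4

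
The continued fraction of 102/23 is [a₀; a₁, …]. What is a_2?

102 = 4·23 + 10   →  a_0 = 4
23 = 2·10 + 3   →  a_1 = 2
10 = 3·3 + 1   →  a_2 = 3

3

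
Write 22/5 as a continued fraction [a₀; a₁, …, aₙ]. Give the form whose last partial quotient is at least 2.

22 = 4·5 + 2
5 = 2·2 + 1
2 = 2·1 + 0  (stop)
So 22/5 = [4; 2, 2].

[4; 2, 2]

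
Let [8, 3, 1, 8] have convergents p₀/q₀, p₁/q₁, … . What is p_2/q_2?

33/4

Using pₖ = aₖpₖ₋₁ + pₖ₋₂, qₖ = aₖqₖ₋₁ + qₖ₋₂ (with p₋₁=1, p₋₂=0, q₋₁=0, q₋₂=1):
  k=0: a=8, p=8, q=1
  k=1: a=3, p=25, q=3
  k=2: a=1, p=33, q=4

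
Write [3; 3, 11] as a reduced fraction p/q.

Fold from the inside: start with 11/1.
  3 + 1/11 = 34/11
  3 + 11/34 = 113/34

113/34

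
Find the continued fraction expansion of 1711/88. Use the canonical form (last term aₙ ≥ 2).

1711 = 19×88 + 39
88 = 2×39 + 10
39 = 3×10 + 9
10 = 1×9 + 1
9 = 9×1 + 0  (stop)
So 1711/88 = [19; 2, 3, 1, 9].

[19; 2, 3, 1, 9]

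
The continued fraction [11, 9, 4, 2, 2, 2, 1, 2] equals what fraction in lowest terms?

20806/1873

Fold from the inside: start with 2/1.
  1 + 1/2 = 3/2
  2 + 2/3 = 8/3
  2 + 3/8 = 19/8
  2 + 8/19 = 46/19
  4 + 19/46 = 203/46
  9 + 46/203 = 1873/203
  11 + 203/1873 = 20806/1873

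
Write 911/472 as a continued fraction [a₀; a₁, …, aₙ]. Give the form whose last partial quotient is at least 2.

[1; 1, 13, 3, 3, 3]

911 = 1·472 + 439
472 = 1·439 + 33
439 = 13·33 + 10
33 = 3·10 + 3
10 = 3·3 + 1
3 = 3·1 + 0  (stop)
So 911/472 = [1; 1, 13, 3, 3, 3].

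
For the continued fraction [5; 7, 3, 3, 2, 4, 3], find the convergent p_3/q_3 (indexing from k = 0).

Using pₖ = aₖpₖ₋₁ + pₖ₋₂, qₖ = aₖqₖ₋₁ + qₖ₋₂ (with p₋₁=1, p₋₂=0, q₋₁=0, q₋₂=1):
  k=0: a=5, p=5, q=1
  k=1: a=7, p=36, q=7
  k=2: a=3, p=113, q=22
  k=3: a=3, p=375, q=73

375/73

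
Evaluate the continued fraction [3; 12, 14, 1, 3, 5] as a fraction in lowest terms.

11533/3741

Fold from the inside: start with 5/1.
  3 + 1/5 = 16/5
  1 + 5/16 = 21/16
  14 + 16/21 = 310/21
  12 + 21/310 = 3741/310
  3 + 310/3741 = 11533/3741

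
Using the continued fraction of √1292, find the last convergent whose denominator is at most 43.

647/18

√1292 = [35; 1, 16, 1, 70, …] (period length 4).
Convergents:
  p_0/q_0 = 35/1
  p_1/q_1 = 36/1
  p_2/q_2 = 611/17
  p_3/q_3 = 647/18
  p_4/q_4 = 45901/1277
q_3 = 18 ≤ 43 < 1277 = q_4, so the answer is 647/18.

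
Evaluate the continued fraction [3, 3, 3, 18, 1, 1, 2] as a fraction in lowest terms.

3119/945

Using pₖ = aₖpₖ₋₁ + pₖ₋₂ and qₖ = aₖqₖ₋₁ + qₖ₋₂:
  k=0: a=3, p=3, q=1
  k=1: a=3, p=10, q=3
  k=2: a=3, p=33, q=10
  k=3: a=18, p=604, q=183
  k=4: a=1, p=637, q=193
  k=5: a=1, p=1241, q=376
  k=6: a=2, p=3119, q=945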